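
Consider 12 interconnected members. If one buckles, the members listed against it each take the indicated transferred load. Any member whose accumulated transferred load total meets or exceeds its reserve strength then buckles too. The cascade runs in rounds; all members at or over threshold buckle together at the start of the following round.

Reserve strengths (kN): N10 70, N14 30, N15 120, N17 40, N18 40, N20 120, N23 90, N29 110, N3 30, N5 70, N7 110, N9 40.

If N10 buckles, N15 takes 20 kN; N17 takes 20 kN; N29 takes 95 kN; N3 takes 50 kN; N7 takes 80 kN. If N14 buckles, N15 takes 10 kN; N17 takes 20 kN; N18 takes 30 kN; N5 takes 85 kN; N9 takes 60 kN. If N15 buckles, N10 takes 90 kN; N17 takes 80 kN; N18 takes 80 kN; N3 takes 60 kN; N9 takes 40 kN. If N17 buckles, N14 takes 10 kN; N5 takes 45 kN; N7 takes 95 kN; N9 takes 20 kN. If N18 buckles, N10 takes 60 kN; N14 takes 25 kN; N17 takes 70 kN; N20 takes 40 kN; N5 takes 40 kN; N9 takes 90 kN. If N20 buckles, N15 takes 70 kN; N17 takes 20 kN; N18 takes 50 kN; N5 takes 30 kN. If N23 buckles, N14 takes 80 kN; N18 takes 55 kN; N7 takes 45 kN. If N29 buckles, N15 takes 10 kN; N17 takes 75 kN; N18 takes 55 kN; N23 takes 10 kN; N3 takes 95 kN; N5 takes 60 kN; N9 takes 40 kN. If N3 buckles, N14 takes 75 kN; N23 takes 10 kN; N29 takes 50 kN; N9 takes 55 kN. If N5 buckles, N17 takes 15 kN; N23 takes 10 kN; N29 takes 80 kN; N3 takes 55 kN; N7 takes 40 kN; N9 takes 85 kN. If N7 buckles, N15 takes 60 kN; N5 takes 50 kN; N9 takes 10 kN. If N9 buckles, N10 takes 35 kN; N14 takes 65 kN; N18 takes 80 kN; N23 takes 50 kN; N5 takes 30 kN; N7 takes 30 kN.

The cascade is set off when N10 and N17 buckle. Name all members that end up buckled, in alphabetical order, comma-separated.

N10, N14, N17, N18, N29, N3, N5, N7, N9

Round 1 — N10, N17 buckle (initial).
  N14: +10 → 10 < 30
  N15: +20 → 20 < 120
  N29: +95 → 95 < 110
  N3: +50 → 50 ≥ 30
  N5: +45 → 45 < 70
  N7: +80+95 → 175 ≥ 110
  N9: +20 → 20 < 40
Round 2 — N3, N7 buckle.
  N14: +75 → 85 ≥ 30
  N15: +60 → 80 < 120
  N23: +10 → 10 < 90
  N29: +50 → 145 ≥ 110
  N5: +50 → 95 ≥ 70
  N9: +55+10 → 85 ≥ 40
Round 3 — N14, N29, N5, N9 buckle.
  N15: +10+10 → 100 < 120
  N18: +30+55+80 → 165 ≥ 40
  N23: +10+10+50 → 80 < 90
Round 4 — N18 buckles.
  N20: +40 → 40 < 120
No further bucklings.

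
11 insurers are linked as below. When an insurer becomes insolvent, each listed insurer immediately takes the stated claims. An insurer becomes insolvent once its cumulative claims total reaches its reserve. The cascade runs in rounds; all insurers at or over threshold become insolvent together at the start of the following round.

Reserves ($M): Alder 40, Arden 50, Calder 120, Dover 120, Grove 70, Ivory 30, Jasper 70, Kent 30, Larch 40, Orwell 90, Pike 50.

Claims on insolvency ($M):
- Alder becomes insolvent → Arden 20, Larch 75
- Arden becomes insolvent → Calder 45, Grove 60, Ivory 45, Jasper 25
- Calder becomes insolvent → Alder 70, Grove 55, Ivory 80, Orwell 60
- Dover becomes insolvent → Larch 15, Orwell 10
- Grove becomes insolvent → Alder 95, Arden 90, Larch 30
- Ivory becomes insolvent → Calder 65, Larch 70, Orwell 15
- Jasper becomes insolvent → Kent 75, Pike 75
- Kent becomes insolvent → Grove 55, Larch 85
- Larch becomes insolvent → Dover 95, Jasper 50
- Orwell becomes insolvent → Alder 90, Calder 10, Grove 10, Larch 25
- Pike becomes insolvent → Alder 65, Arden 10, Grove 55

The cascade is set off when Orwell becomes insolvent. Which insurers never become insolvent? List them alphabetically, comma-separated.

Round 1 — Orwell becomes insolvent (initial).
  Alder: +90 → 90 ≥ 40
  Calder: +10 → 10 < 120
  Grove: +10 → 10 < 70
  Larch: +25 → 25 < 40
Round 2 — Alder becomes insolvent.
  Arden: +20 → 20 < 50
  Larch: +75 → 100 ≥ 40
Round 3 — Larch becomes insolvent.
  Dover: +95 → 95 < 120
  Jasper: +50 → 50 < 70
No further insolvencies.

Arden, Calder, Dover, Grove, Ivory, Jasper, Kent, Pike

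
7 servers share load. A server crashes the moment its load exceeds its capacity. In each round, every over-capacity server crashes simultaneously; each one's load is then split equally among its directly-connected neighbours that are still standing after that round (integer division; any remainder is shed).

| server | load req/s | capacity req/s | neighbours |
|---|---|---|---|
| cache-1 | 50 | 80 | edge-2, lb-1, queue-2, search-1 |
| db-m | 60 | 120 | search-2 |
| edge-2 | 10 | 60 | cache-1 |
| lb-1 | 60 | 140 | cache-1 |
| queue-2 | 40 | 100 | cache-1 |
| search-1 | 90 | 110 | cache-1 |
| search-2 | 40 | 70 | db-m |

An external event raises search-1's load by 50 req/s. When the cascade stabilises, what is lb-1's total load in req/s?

123

Round 1 — search-1 at 140 > 110. search-1 crashes.
  search-1 sheds 140 req/s to cache-1: 140 each.
    cache-1: 50+140 = 190 > 80
Round 2 — cache-1 crashes.
  cache-1 sheds 190 req/s to edge-2, lb-1, queue-2: 63 each (1 lost).
    edge-2: 10+63 = 73 > 60
    lb-1: 60+63 = 123 ≤ 140
    queue-2: 40+63 = 103 > 100
Round 3 — edge-2, queue-2 crash.
  edge-2 sheds 73 req/s: no online neighbours, lost.
  queue-2 sheds 103 req/s: no online neighbours, lost.
No further crashes.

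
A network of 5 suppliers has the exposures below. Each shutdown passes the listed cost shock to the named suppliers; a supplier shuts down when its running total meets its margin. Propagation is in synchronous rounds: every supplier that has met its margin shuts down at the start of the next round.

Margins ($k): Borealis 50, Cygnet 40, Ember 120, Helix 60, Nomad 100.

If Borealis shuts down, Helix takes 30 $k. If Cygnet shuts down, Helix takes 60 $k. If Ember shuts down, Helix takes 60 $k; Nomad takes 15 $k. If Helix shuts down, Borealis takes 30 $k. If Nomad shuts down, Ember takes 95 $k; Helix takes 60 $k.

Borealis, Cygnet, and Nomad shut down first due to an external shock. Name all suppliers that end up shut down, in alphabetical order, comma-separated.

Borealis, Cygnet, Helix, Nomad

Round 1 — Borealis, Cygnet, Nomad shut down (initial).
  Ember: +95 → 95 < 120
  Helix: +30+60+60 → 150 ≥ 60
Round 2 — Helix shuts down.
No further shutdowns.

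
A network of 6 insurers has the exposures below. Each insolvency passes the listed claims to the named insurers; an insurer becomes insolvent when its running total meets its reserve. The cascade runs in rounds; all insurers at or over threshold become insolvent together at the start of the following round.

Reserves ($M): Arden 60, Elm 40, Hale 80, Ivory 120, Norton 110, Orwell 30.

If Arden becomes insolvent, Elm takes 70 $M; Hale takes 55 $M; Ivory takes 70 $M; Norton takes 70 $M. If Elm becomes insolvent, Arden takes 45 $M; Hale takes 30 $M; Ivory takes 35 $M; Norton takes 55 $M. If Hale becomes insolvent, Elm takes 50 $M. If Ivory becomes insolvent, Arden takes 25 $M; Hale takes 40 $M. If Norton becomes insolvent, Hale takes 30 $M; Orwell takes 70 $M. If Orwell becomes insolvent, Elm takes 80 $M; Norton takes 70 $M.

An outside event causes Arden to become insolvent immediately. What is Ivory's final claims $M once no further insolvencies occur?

105

Round 1 — Arden becomes insolvent (initial).
  Elm: +70 → 70 ≥ 40
  Hale: +55 → 55 < 80
  Ivory: +70 → 70 < 120
  Norton: +70 → 70 < 110
Round 2 — Elm becomes insolvent.
  Hale: +30 → 85 ≥ 80
  Ivory: +35 → 105 < 120
  Norton: +55 → 125 ≥ 110
Round 3 — Hale, Norton become insolvent.
  Orwell: +70 → 70 ≥ 30
Round 4 — Orwell becomes insolvent.
No further insolvencies.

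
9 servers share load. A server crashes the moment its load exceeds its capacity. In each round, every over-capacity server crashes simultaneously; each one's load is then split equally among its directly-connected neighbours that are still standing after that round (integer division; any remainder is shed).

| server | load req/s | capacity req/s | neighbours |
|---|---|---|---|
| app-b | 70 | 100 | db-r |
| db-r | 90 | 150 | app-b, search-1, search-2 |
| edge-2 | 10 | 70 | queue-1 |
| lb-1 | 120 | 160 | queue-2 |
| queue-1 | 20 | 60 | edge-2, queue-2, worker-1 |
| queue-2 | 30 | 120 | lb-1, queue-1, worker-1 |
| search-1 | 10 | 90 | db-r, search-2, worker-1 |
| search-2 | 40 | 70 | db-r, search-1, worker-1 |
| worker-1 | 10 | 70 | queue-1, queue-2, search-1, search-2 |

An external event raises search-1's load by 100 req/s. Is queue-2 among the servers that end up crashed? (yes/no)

Round 1 — search-1 at 110 > 90. search-1 crashes.
  search-1 sheds 110 req/s to db-r, search-2, worker-1: 36 each (2 lost).
    db-r: 90+36 = 126 ≤ 150
    search-2: 40+36 = 76 > 70
    worker-1: 10+36 = 46 ≤ 70
Round 2 — search-2 crashes.
  search-2 sheds 76 req/s to db-r, worker-1: 38 each.
    db-r: 126+38 = 164 > 150
    worker-1: 46+38 = 84 > 70
Round 3 — db-r, worker-1 crash.
  db-r sheds 164 req/s to app-b: 164 each.
    app-b: 70+164 = 234 > 100
  worker-1 sheds 84 req/s to queue-1, queue-2: 42 each.
    queue-1: 20+42 = 62 > 60
    queue-2: 30+42 = 72 ≤ 120
Round 4 — app-b, queue-1 crash.
  app-b sheds 234 req/s: no online neighbours, lost.
  queue-1 sheds 62 req/s to edge-2, queue-2: 31 each.
    edge-2: 10+31 = 41 ≤ 70
    queue-2: 72+31 = 103 ≤ 120
No further crashes.

no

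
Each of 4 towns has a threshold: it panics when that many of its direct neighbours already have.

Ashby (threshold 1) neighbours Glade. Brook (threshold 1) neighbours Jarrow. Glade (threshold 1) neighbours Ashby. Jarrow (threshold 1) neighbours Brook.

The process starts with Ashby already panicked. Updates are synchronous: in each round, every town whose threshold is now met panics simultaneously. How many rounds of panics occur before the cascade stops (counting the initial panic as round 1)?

2

Round 1 — Ashby panics (initial).
Round 2 — checking thresholds:
  Glade: 1 of 1 neighbours ≥ 1, panics.
Round 3 — no new panics; cascade stops.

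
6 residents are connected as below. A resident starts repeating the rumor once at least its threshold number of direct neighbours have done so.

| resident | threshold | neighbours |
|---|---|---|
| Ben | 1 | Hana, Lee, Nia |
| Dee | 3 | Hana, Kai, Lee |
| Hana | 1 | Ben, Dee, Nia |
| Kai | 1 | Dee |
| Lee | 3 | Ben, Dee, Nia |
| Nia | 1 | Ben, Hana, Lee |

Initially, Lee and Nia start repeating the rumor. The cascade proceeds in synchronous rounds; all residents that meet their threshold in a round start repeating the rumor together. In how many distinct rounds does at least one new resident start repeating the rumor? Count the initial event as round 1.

2

Round 1 — Lee, Nia start repeating the rumor (initial).
Round 2 — checking thresholds:
  Ben: 2 of 3 neighbours ≥ 1, starts repeating the rumor.
  Dee: 1 of 3 neighbours < 3, not yet.
  Hana: 1 of 3 neighbours ≥ 1, starts repeating the rumor.
Round 3 — no new spreads; cascade stops.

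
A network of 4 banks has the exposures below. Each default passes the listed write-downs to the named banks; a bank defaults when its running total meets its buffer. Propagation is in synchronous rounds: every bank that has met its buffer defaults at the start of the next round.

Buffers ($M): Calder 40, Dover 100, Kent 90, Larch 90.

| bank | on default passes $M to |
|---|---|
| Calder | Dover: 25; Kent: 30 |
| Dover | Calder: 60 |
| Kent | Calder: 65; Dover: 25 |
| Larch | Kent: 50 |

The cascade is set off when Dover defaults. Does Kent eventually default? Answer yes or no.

Round 1 — Dover defaults (initial).
  Calder: +60 → 60 ≥ 40
Round 2 — Calder defaults.
  Kent: +30 → 30 < 90
No further defaults.

no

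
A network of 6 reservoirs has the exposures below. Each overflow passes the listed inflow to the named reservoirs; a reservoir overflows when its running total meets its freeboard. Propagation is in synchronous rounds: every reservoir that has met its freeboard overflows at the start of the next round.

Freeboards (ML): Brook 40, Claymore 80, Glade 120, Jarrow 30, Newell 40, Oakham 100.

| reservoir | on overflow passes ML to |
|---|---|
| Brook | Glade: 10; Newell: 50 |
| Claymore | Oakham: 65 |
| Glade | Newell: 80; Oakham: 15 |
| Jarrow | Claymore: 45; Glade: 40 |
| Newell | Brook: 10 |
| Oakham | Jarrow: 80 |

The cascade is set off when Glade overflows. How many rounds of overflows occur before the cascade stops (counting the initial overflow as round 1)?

2

Round 1 — Glade overflows (initial).
  Newell: +80 → 80 ≥ 40
  Oakham: +15 → 15 < 100
Round 2 — Newell overflows.
  Brook: +10 → 10 < 40
No further overflows.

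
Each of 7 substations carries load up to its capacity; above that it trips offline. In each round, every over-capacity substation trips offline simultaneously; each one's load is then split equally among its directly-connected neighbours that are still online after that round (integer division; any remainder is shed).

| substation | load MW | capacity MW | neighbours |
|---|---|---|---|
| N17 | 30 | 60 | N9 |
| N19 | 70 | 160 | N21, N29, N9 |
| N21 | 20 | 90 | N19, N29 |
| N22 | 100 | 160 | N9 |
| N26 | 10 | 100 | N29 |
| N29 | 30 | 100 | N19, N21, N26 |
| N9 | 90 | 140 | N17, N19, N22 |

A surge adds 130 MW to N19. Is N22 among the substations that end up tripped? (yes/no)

Round 1 — N19 at 200 > 160. N19 trips offline.
  N19 sheds 200 MW to N21, N29, N9: 66 each (2 lost).
    N21: 20+66 = 86 ≤ 90
    N29: 30+66 = 96 ≤ 100
    N9: 90+66 = 156 > 140
Round 2 — N9 trips offline.
  N9 sheds 156 MW to N17, N22: 78 each.
    N17: 30+78 = 108 > 60
    N22: 100+78 = 178 > 160
Round 3 — N17, N22 trip offline.
  N17 sheds 108 MW: no online neighbours, lost.
  N22 sheds 178 MW: no online neighbours, lost.
No further trips.

yes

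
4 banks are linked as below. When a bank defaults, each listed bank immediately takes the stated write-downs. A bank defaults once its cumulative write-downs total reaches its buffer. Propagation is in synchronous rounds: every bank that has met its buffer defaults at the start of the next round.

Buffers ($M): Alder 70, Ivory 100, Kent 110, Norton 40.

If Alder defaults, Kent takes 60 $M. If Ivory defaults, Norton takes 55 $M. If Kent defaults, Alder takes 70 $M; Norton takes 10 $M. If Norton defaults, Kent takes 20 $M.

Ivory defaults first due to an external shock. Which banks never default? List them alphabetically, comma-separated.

Round 1 — Ivory defaults (initial).
  Norton: +55 → 55 ≥ 40
Round 2 — Norton defaults.
  Kent: +20 → 20 < 110
No further defaults.

Alder, Kent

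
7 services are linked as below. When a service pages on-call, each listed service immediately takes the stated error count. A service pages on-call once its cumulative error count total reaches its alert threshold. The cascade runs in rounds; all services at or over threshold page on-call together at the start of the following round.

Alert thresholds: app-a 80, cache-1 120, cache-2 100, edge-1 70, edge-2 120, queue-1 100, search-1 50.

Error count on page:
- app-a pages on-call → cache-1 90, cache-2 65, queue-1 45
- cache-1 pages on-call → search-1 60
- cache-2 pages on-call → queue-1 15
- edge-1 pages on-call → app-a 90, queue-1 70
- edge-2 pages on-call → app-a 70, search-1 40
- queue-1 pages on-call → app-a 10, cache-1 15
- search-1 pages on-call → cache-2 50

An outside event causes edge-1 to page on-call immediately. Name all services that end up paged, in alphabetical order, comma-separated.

app-a, edge-1, queue-1

Round 1 — edge-1 pages on-call (initial).
  app-a: +90 → 90 ≥ 80
  queue-1: +70 → 70 < 100
Round 2 — app-a pages on-call.
  cache-1: +90 → 90 < 120
  cache-2: +65 → 65 < 100
  queue-1: +45 → 115 ≥ 100
Round 3 — queue-1 pages on-call.
  cache-1: +15 → 105 < 120
No further pages.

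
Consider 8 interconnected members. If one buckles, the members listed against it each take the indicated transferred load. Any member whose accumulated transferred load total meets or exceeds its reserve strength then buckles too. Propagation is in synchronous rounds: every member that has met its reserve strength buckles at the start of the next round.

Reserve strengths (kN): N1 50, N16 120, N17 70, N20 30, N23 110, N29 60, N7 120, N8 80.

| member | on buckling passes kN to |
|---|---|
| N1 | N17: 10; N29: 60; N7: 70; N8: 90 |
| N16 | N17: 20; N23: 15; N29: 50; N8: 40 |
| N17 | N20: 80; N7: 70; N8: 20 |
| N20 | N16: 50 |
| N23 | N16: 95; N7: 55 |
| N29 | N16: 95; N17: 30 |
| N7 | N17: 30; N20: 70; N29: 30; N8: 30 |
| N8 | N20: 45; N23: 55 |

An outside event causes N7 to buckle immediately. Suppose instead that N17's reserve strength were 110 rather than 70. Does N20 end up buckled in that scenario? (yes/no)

With N17's reserve strength at 110:
Round 1 — N7 buckles (initial).
  N17: +30 → 30 < 110
  N20: +70 → 70 ≥ 30
  N29: +30 → 30 < 60
  N8: +30 → 30 < 80
Round 2 — N20 buckles.
  N16: +50 → 50 < 120
No further bucklings.

yes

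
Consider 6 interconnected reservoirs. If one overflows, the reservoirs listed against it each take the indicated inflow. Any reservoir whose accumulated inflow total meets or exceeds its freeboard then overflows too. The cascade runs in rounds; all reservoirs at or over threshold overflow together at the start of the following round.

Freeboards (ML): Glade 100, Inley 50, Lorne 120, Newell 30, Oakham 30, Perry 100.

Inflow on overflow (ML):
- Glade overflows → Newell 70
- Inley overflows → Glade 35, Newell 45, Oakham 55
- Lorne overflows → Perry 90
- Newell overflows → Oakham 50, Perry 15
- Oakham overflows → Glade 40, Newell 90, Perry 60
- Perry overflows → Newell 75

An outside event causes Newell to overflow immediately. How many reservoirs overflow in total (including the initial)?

Round 1 — Newell overflows (initial).
  Oakham: +50 → 50 ≥ 30
  Perry: +15 → 15 < 100
Round 2 — Oakham overflows.
  Glade: +40 → 40 < 100
  Perry: +60 → 75 < 100
No further overflows.

2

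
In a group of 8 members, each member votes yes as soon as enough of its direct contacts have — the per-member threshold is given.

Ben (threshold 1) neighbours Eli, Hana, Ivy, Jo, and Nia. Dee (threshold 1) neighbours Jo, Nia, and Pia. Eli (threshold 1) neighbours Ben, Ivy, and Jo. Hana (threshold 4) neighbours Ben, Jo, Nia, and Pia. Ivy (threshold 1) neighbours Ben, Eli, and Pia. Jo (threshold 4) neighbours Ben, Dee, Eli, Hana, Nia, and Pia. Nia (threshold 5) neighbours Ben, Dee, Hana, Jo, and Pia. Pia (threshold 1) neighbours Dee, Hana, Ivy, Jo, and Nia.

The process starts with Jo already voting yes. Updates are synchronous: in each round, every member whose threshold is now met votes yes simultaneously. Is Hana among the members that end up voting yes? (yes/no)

Round 1 — Jo votes yes (initial).
Round 2 — checking thresholds:
  Ben: 1 of 5 neighbours ≥ 1, votes yes.
  Dee: 1 of 3 neighbours ≥ 1, votes yes.
  Eli: 1 of 3 neighbours ≥ 1, votes yes.
  Hana: 1 of 4 neighbours < 4, holds.
  Nia: 1 of 5 neighbours < 5, holds.
  Pia: 1 of 5 neighbours ≥ 1, votes yes.
Round 3 — checking thresholds:
  Hana: 3 of 4 neighbours < 4, holds.
  Ivy: 3 of 3 neighbours ≥ 1, votes yes.
  Nia: 4 of 5 neighbours < 5, holds.
Round 4 — no new yes votes; cascade stops.

no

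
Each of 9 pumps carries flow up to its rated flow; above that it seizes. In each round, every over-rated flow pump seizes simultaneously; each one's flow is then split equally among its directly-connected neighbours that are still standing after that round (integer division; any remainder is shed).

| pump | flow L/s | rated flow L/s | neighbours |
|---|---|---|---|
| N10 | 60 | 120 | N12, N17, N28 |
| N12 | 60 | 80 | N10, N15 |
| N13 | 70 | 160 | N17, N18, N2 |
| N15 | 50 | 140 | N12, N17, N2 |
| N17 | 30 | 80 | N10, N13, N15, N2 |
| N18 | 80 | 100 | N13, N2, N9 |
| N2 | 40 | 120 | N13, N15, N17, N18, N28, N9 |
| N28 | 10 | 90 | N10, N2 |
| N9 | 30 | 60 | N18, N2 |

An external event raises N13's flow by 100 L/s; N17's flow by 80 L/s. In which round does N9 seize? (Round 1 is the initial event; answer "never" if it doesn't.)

Round 1 — N13 at 170 > 160; N17 at 110 > 80. N13, N17 seize.
  N13 sheds 170 L/s to N18, N2: 85 each.
    N18: 80+85 = 165 > 100
    N2: 40+85 = 125 > 120
  N17 sheds 110 L/s to N10, N15, N2: 36 each (2 lost).
    N10: 60+36 = 96 ≤ 120
    N15: 50+36 = 86 ≤ 140
    N2: 125+36 = 161 > 120
Round 2 — N18, N2 seize.
  N18 sheds 165 L/s to N9: 165 each.
    N9: 30+165 = 195 > 60
  N2 sheds 161 L/s to N15, N28, N9: 53 each (2 lost).
    N15: 86+53 = 139 ≤ 140
    N28: 10+53 = 63 ≤ 90
    N9: 195+53 = 248 > 60
Round 3 — N9 seizes.
  N9 sheds 248 L/s: no online neighbours, lost.
No further seizures.

3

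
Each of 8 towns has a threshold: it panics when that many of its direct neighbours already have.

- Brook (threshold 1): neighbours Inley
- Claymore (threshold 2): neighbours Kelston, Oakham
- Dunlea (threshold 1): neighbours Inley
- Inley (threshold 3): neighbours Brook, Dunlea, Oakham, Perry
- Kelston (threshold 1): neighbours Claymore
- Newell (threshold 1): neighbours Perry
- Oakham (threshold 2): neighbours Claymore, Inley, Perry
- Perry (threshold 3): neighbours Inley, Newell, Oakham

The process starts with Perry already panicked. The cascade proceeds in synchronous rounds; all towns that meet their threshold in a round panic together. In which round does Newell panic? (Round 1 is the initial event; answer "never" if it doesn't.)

Round 1 — Perry panics (initial).
Round 2 — checking thresholds:
  Inley: 1 of 4 neighbours < 3, holds.
  Newell: 1 of 1 neighbours ≥ 1, panics.
  Oakham: 1 of 3 neighbours < 2, holds.
Round 3 — no new panics; cascade stops.

2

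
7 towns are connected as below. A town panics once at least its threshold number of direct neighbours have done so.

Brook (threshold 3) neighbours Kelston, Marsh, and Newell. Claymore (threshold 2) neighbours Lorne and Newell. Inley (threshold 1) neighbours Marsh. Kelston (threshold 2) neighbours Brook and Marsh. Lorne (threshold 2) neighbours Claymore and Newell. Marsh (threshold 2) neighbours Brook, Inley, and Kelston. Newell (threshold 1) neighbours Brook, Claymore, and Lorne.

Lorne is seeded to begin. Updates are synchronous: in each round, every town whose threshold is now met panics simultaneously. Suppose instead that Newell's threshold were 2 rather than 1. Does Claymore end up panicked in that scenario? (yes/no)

With Newell's threshold at 2:
Round 1 — Lorne panics (initial).
Round 2 — no new panics; cascade stops.

no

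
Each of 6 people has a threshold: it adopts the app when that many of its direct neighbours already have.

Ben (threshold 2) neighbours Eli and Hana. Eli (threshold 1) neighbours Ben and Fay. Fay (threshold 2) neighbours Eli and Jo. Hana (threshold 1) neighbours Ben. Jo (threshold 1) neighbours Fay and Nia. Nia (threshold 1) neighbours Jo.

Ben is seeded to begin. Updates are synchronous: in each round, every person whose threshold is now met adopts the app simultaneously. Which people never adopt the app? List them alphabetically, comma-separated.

Round 1 — Ben adopts the app (initial).
Round 2 — checking thresholds:
  Eli: 1 of 2 neighbours ≥ 1, adopts the app.
  Hana: 1 of 1 neighbours ≥ 1, adopts the app.
Round 3 — no new adoptions; cascade stops.

Fay, Jo, Nia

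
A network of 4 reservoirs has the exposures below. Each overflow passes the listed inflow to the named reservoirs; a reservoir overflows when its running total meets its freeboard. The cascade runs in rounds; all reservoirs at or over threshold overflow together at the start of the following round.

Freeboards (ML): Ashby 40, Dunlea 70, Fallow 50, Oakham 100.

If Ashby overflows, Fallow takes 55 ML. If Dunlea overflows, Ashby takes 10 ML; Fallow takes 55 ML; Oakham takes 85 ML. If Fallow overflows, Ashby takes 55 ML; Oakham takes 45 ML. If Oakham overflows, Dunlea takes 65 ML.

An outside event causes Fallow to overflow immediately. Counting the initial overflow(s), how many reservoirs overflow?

Round 1 — Fallow overflows (initial).
  Ashby: +55 → 55 ≥ 40
  Oakham: +45 → 45 < 100
Round 2 — Ashby overflows.
No further overflows.

2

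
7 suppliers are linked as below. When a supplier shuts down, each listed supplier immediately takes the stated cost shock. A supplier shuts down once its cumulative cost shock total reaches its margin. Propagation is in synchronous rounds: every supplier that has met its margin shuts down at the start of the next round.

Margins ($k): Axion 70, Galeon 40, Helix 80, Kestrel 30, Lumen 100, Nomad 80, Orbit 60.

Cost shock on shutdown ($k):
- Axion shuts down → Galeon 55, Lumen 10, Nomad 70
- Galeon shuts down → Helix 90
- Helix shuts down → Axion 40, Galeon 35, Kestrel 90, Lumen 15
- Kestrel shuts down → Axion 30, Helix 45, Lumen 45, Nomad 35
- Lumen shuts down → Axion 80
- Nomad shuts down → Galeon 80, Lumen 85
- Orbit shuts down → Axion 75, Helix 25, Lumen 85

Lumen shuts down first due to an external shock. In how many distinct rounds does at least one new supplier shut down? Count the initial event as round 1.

6

Round 1 — Lumen shuts down (initial).
  Axion: +80 → 80 ≥ 70
Round 2 — Axion shuts down.
  Galeon: +55 → 55 ≥ 40
  Nomad: +70 → 70 < 80
Round 3 — Galeon shuts down.
  Helix: +90 → 90 ≥ 80
Round 4 — Helix shuts down.
  Kestrel: +90 → 90 ≥ 30
Round 5 — Kestrel shuts down.
  Nomad: +35 → 105 ≥ 80
Round 6 — Nomad shuts down.
No further shutdowns.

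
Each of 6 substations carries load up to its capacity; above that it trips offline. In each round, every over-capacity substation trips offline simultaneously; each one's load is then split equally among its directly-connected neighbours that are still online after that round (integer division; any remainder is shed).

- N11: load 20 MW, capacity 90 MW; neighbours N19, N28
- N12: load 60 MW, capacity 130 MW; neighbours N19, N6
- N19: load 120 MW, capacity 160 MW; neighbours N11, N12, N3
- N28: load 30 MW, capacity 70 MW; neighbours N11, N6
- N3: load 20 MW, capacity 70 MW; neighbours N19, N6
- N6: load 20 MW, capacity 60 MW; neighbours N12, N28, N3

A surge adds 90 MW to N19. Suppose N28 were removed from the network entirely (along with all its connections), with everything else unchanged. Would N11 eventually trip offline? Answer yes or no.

With N28 removed:
Round 1 — N19 at 210 > 160. N19 trips offline.
  N19 sheds 210 MW to N11, N12, N3: 70 each.
    N11: 20+70 = 90 ≤ 90
    N12: 60+70 = 130 ≤ 130
    N3: 20+70 = 90 > 70
Round 2 — N3 trips offline.
  N3 sheds 90 MW to N6: 90 each.
    N6: 20+90 = 110 > 60
Round 3 — N6 trips offline.
  N6 sheds 110 MW to N12: 110 each.
    N12: 130+110 = 240 > 130
Round 4 — N12 trips offline.
  N12 sheds 240 MW: no online neighbours, lost.
No further trips.

no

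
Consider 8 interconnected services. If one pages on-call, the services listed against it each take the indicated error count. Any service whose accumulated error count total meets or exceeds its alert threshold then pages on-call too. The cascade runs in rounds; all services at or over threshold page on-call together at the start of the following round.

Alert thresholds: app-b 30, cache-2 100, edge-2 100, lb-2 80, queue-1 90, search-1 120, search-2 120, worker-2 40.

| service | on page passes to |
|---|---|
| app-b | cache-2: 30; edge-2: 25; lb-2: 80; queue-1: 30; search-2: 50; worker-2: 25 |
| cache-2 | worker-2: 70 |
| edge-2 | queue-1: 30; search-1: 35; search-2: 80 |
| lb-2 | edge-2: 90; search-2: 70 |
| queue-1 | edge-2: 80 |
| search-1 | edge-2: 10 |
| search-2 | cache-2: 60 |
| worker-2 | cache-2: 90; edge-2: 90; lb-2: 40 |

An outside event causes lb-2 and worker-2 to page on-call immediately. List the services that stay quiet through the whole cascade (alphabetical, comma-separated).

Round 1 — lb-2, worker-2 page on-call (initial).
  cache-2: +90 → 90 < 100
  edge-2: +90+90 → 180 ≥ 100
  search-2: +70 → 70 < 120
Round 2 — edge-2 pages on-call.
  queue-1: +30 → 30 < 90
  search-1: +35 → 35 < 120
  search-2: +80 → 150 ≥ 120
Round 3 — search-2 pages on-call.
  cache-2: +60 → 150 ≥ 100
Round 4 — cache-2 pages on-call.
No further pages.

app-b, queue-1, search-1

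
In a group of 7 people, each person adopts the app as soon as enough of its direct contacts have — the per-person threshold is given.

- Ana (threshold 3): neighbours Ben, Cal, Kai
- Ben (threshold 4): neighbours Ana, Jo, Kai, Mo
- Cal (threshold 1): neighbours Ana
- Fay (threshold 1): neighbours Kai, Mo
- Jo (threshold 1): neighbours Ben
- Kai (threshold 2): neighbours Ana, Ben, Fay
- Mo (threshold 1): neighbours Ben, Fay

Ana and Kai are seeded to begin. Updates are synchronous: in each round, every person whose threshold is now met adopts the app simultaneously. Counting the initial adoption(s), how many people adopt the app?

5

Round 1 — Ana, Kai adopt the app (initial).
Round 2 — checking thresholds:
  Ben: 2 of 4 neighbours < 4, not yet.
  Cal: 1 of 1 neighbours ≥ 1, adopts the app.
  Fay: 1 of 2 neighbours ≥ 1, adopts the app.
Round 3 — checking thresholds:
  Ben: 2 of 4 neighbours < 4, not yet.
  Mo: 1 of 2 neighbours ≥ 1, adopts the app.
Round 4 — no new adoptions; cascade stops.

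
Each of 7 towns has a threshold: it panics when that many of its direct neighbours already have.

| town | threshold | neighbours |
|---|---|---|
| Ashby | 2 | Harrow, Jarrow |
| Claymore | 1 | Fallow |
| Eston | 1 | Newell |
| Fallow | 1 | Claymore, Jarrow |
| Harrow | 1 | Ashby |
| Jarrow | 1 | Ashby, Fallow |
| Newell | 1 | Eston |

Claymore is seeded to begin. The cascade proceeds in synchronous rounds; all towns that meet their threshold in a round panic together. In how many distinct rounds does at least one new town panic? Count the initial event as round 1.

Round 1 — Claymore panics (initial).
Round 2 — checking thresholds:
  Fallow: 1 of 2 neighbours ≥ 1, panics.
Round 3 — checking thresholds:
  Jarrow: 1 of 2 neighbours ≥ 1, panics.
Round 4 — no new panics; cascade stops.

3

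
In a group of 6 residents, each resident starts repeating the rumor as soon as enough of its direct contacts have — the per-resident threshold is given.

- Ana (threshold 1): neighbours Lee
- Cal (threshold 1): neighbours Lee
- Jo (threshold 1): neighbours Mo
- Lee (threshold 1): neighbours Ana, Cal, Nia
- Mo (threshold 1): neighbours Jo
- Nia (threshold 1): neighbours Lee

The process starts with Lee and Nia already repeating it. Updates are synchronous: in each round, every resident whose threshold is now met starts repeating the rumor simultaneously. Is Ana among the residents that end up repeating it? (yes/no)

Round 1 — Lee, Nia start repeating the rumor (initial).
Round 2 — checking thresholds:
  Ana: 1 of 1 neighbours ≥ 1, starts repeating the rumor.
  Cal: 1 of 1 neighbours ≥ 1, starts repeating the rumor.
Round 3 — no new spreads; cascade stops.

yes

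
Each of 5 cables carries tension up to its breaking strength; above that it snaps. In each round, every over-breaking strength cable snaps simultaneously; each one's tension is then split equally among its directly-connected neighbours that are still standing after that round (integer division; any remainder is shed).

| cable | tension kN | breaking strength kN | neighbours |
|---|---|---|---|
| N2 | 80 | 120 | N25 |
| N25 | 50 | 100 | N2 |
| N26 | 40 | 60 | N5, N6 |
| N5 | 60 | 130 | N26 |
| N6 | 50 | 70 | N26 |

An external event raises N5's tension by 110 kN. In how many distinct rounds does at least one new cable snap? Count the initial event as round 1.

3

Round 1 — N5 at 170 > 130. N5 snaps.
  N5 sheds 170 kN to N26: 170 each.
    N26: 40+170 = 210 > 60
Round 2 — N26 snaps.
  N26 sheds 210 kN to N6: 210 each.
    N6: 50+210 = 260 > 70
Round 3 — N6 snaps.
  N6 sheds 260 kN: no online neighbours, lost.
No further breaks.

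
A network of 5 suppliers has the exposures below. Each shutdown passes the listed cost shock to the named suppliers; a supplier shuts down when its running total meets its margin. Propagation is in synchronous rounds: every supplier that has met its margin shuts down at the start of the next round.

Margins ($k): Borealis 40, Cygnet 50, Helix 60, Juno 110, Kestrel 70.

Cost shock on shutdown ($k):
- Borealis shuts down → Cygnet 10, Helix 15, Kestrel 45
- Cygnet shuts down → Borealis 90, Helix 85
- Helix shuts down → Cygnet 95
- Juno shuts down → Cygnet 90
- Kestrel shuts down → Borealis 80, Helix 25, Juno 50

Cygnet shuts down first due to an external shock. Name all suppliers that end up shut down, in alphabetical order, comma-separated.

Round 1 — Cygnet shuts down (initial).
  Borealis: +90 → 90 ≥ 40
  Helix: +85 → 85 ≥ 60
Round 2 — Borealis, Helix shut down.
  Kestrel: +45 → 45 < 70
No further shutdowns.

Borealis, Cygnet, Helix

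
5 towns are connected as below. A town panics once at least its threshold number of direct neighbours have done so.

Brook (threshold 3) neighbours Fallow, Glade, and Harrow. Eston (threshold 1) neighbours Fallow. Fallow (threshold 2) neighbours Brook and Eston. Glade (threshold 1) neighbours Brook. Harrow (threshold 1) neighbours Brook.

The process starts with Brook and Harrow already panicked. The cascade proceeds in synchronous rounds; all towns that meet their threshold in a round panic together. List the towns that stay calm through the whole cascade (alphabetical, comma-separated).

Round 1 — Brook, Harrow panic (initial).
Round 2 — checking thresholds:
  Fallow: 1 of 2 neighbours < 2, holds.
  Glade: 1 of 1 neighbours ≥ 1, panics.
Round 3 — no new panics; cascade stops.

Eston, Fallow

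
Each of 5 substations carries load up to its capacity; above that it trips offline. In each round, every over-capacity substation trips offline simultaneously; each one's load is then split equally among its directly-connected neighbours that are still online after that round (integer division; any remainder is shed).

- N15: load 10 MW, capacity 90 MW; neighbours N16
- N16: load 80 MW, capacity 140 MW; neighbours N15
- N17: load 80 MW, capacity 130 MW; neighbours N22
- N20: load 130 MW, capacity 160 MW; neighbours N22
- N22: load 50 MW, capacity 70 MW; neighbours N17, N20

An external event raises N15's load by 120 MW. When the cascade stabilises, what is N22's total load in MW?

Round 1 — N15 at 130 > 90. N15 trips offline.
  N15 sheds 130 MW to N16: 130 each.
    N16: 80+130 = 210 > 140
Round 2 — N16 trips offline.
  N16 sheds 210 MW: no online neighbours, lost.
No further trips.

50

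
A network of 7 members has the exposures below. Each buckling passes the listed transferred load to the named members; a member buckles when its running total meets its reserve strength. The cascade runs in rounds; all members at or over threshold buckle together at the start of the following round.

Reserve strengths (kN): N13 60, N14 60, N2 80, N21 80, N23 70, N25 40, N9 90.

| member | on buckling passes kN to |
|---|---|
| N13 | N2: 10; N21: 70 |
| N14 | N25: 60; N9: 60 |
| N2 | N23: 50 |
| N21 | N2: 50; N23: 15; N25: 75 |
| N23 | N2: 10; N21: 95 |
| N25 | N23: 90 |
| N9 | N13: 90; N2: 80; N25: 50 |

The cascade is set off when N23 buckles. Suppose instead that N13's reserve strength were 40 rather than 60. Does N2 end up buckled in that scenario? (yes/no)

With N13's reserve strength at 40:
Round 1 — N23 buckles (initial).
  N2: +10 → 10 < 80
  N21: +95 → 95 ≥ 80
Round 2 — N21 buckles.
  N2: +50 → 60 < 80
  N25: +75 → 75 ≥ 40
Round 3 — N25 buckles.
No further bucklings.

no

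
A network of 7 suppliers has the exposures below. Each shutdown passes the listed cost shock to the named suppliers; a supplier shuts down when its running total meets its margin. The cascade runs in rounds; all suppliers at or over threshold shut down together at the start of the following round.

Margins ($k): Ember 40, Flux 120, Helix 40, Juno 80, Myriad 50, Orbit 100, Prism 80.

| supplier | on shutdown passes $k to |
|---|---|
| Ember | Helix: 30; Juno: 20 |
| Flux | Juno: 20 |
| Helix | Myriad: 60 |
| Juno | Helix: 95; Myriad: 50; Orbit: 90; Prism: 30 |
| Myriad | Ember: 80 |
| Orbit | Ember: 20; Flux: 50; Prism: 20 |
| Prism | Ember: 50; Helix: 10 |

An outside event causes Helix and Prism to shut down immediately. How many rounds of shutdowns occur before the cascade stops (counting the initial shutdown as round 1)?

Round 1 — Helix, Prism shut down (initial).
  Ember: +50 → 50 ≥ 40
  Myriad: +60 → 60 ≥ 50
Round 2 — Ember, Myriad shut down.
  Juno: +20 → 20 < 80
No further shutdowns.

2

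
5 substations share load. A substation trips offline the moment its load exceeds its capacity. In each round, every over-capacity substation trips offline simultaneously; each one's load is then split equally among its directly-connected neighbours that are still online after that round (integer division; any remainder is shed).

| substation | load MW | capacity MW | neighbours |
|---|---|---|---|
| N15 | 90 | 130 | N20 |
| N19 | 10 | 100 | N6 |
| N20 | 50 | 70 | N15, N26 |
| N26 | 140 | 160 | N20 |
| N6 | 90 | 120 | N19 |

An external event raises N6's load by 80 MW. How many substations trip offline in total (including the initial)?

Round 1 — N6 at 170 > 120. N6 trips offline.
  N6 sheds 170 MW to N19: 170 each.
    N19: 10+170 = 180 > 100
Round 2 — N19 trips offline.
  N19 sheds 180 MW: no online neighbours, lost.
No further trips.

2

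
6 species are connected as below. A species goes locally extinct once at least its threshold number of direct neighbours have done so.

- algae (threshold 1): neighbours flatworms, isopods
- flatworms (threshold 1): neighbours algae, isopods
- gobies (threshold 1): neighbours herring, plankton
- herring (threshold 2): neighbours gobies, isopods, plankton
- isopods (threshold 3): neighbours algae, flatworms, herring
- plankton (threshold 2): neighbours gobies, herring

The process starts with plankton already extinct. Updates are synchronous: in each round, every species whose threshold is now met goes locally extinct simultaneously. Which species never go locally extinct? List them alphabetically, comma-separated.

algae, flatworms, isopods

Round 1 — plankton goes locally extinct (initial).
Round 2 — checking thresholds:
  gobies: 1 of 2 neighbours ≥ 1, goes locally extinct.
  herring: 1 of 3 neighbours < 2, holds.
Round 3 — checking thresholds:
  herring: 2 of 3 neighbours ≥ 2, goes locally extinct.
Round 4 — no new extinctions; cascade stops.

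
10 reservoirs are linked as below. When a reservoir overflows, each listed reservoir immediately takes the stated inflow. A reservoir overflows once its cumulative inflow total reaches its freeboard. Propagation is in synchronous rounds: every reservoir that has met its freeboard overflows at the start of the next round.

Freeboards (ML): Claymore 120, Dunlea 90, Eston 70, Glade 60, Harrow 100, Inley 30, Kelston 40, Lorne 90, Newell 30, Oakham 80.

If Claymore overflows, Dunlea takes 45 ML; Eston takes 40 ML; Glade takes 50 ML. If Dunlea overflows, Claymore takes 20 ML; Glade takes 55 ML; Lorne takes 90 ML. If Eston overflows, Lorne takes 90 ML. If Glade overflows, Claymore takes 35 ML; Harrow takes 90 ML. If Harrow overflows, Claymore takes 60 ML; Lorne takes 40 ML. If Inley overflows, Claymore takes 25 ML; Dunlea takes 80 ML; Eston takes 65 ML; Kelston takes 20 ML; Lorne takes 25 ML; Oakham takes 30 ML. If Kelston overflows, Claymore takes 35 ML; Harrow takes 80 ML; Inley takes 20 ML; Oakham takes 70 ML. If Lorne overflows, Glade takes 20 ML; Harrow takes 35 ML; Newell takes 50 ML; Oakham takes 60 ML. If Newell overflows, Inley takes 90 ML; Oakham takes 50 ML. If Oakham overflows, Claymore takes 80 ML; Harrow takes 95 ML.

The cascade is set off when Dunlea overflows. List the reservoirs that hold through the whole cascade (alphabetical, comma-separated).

Kelston

Round 1 — Dunlea overflows (initial).
  Claymore: +20 → 20 < 120
  Glade: +55 → 55 < 60
  Lorne: +90 → 90 ≥ 90
Round 2 — Lorne overflows.
  Glade: +20 → 75 ≥ 60
  Harrow: +35 → 35 < 100
  Newell: +50 → 50 ≥ 30
  Oakham: +60 → 60 < 80
Round 3 — Glade, Newell overflow.
  Claymore: +35 → 55 < 120
  Harrow: +90 → 125 ≥ 100
  Inley: +90 → 90 ≥ 30
  Oakham: +50 → 110 ≥ 80
Round 4 — Harrow, Inley, Oakham overflow.
  Claymore: +60+25+80 → 220 ≥ 120
  Eston: +65 → 65 < 70
  Kelston: +20 → 20 < 40
Round 5 — Claymore overflows.
  Eston: +40 → 105 ≥ 70
Round 6 — Eston overflows.
No further overflows.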